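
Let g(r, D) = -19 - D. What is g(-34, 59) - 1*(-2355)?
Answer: 2277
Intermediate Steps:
g(-34, 59) - 1*(-2355) = (-19 - 1*59) - 1*(-2355) = (-19 - 59) + 2355 = -78 + 2355 = 2277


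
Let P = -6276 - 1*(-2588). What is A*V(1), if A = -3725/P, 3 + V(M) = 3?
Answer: 0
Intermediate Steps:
P = -3688 (P = -6276 + 2588 = -3688)
V(M) = 0 (V(M) = -3 + 3 = 0)
A = 3725/3688 (A = -3725/(-3688) = -3725*(-1/3688) = 3725/3688 ≈ 1.0100)
A*V(1) = (3725/3688)*0 = 0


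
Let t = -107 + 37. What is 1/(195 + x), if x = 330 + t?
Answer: 1/455 ≈ 0.0021978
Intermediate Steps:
t = -70
x = 260 (x = 330 - 70 = 260)
1/(195 + x) = 1/(195 + 260) = 1/455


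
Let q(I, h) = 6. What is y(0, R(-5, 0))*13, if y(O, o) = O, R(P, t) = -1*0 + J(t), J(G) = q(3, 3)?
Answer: 0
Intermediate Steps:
J(G) = 6
R(P, t) = 6 (R(P, t) = -1*0 + 6 = 0 + 6 = 6)
y(0, R(-5, 0))*13 = 0*13 = 0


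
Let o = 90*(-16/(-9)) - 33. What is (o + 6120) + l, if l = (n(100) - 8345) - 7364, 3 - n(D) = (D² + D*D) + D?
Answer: -29559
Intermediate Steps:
n(D) = 3 - D - 2*D² (n(D) = 3 - ((D² + D*D) + D) = 3 - ((D² + D²) + D) = 3 - (2*D² + D) = 3 - (D + 2*D²) = 3 + (-D - 2*D²) = 3 - D - 2*D²)
o = 127 (o = 90*(-16*(-⅑)) - 33 = 90*(16/9) - 33 = 160 - 33 = 127)
l = -35806 (l = ((3 - 1*100 - 2*100²) - 8345) - 7364 = ((3 - 100 - 2*10000) - 8345) - 7364 = ((3 - 100 - 20000) - 8345) - 7364 = (-20097 - 8345) - 7364 = -28442 - 7364 = -35806)
(o + 6120) + l = (127 + 6120) - 35806 = 6247 - 35806 = -29559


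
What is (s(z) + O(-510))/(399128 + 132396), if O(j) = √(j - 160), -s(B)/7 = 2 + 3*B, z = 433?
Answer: -1301/75932 + I*√670/531524 ≈ -0.017134 + 4.8698e-5*I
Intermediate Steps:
s(B) = -14 - 21*B (s(B) = -7*(2 + 3*B) = -14 - 21*B)
O(j) = √(-160 + j)
(s(z) + O(-510))/(399128 + 132396) = ((-14 - 21*433) + √(-160 - 510))/(399128 + 132396) = ((-14 - 9093) + √(-670))/531524 = (-9107 + I*√670)*(1/531524) = -1301/75932 + I*√670/531524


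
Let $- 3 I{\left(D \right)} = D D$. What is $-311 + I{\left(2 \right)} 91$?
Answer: $- \frac{1297}{3} \approx -432.33$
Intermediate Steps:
$I{\left(D \right)} = - \frac{D^{2}}{3}$ ($I{\left(D \right)} = - \frac{D D}{3} = - \frac{D^{2}}{3}$)
$-311 + I{\left(2 \right)} 91 = -311 + - \frac{2^{2}}{3} \cdot 91 = -311 + \left(- \frac{1}{3}\right) 4 \cdot 91 = -311 - \frac{364}{3} = - \frac{1297}{3}$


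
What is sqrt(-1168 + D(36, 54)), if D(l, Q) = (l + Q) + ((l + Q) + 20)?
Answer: 22*I*sqrt(2) ≈ 31.113*I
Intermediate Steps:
D(l, Q) = 20 + 2*Q + 2*l (D(l, Q) = (Q + l) + ((Q + l) + 20) = (Q + l) + (20 + Q + l) = 20 + 2*Q + 2*l)
sqrt(-1168 + D(36, 54)) = sqrt(-1168 + (20 + 2*54 + 2*36)) = sqrt(-1168 + (20 + 108 + 72)) = sqrt(-1168 + 200) = sqrt(-968) = 22*I*sqrt(2)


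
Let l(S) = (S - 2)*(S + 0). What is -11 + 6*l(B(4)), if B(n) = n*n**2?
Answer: 23797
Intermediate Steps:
B(n) = n**3
l(S) = S*(-2 + S) (l(S) = (-2 + S)*S = S*(-2 + S))
-11 + 6*l(B(4)) = -11 + 6*(4**3*(-2 + 4**3)) = -11 + 6*(64*(-2 + 64)) = -11 + 6*(64*62) = -11 + 6*3968 = -11 + 23808 = 23797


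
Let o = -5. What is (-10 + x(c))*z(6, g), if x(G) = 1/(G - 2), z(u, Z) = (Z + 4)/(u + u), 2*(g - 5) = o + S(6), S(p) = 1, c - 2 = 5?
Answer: -343/60 ≈ -5.7167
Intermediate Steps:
c = 7 (c = 2 + 5 = 7)
g = 3 (g = 5 + (-5 + 1)/2 = 5 + (½)*(-4) = 5 - 2 = 3)
z(u, Z) = (4 + Z)/(2*u) (z(u, Z) = (4 + Z)/((2*u)) = (4 + Z)*(1/(2*u)) = (4 + Z)/(2*u))
x(G) = 1/(-2 + G)
(-10 + x(c))*z(6, g) = (-10 + 1/(-2 + 7))*((½)*(4 + 3)/6) = (-10 + 1/5)*((½)*(⅙)*7) = (-10 + ⅕)*(7/12) = -49/5*7/12 = -343/60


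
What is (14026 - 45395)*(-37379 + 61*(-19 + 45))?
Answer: 1122790617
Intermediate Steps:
(14026 - 45395)*(-37379 + 61*(-19 + 45)) = -31369*(-37379 + 61*26) = -31369*(-37379 + 1586) = -31369*(-35793) = 1122790617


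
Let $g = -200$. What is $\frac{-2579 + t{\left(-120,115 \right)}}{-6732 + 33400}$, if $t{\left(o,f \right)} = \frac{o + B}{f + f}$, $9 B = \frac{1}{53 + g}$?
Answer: $- \frac{784922671}{8114805720} \approx -0.096727$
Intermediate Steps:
$B = - \frac{1}{1323}$ ($B = \frac{1}{9 \left(53 - 200\right)} = \frac{1}{9 \left(-147\right)} = \frac{1}{9} \left(- \frac{1}{147}\right) = - \frac{1}{1323} \approx -0.00075586$)
$t{\left(o,f \right)} = \frac{- \frac{1}{1323} + o}{2 f}$ ($t{\left(o,f \right)} = \frac{o - \frac{1}{1323}}{f + f} = \frac{- \frac{1}{1323} + o}{2 f}$)
$\frac{-2579 + t{\left(-120,115 \right)}}{-6732 + 33400} = \frac{-2579 + \frac{-1 + 1323 \left(-120\right)}{2646 \cdot 115}}{-6732 + 33400} = \frac{-2579 + \frac{1}{2646} \cdot \frac{1}{115} \left(-1 - 158760\right)}{26668} = \left(-2579 + \frac{1}{2646} \cdot \frac{1}{115} \left(-158761\right)\right) \frac{1}{26668} = \left(-2579 - \frac{158761}{304290}\right) \frac{1}{26668} = \left(- \frac{784922671}{304290}\right) \frac{1}{26668} = - \frac{784922671}{8114805720}$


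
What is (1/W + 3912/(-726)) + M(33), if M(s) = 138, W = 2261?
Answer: 36280127/273581 ≈ 132.61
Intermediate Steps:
(1/W + 3912/(-726)) + M(33) = (1/2261 + 3912/(-726)) + 138 = (1/2261 + 3912*(-1/726)) + 138 = (1/2261 - 652/121) + 138 = -1474051/273581 + 138 = 36280127/273581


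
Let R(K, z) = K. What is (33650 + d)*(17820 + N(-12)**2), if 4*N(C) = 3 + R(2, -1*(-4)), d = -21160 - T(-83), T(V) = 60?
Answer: 1772176175/8 ≈ 2.2152e+8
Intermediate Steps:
d = -21220 (d = -21160 - 1*60 = -21160 - 60 = -21220)
N(C) = 5/4 (N(C) = (3 + 2)/4 = (1/4)*5 = 5/4)
(33650 + d)*(17820 + N(-12)**2) = (33650 - 21220)*(17820 + (5/4)**2) = 12430*(17820 + 25/16) = 12430*(285145/16) = 1772176175/8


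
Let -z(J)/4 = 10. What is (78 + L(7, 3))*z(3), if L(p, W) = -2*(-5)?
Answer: -3520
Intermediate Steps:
L(p, W) = 10 (L(p, W) = -1*(-10) = 10)
z(J) = -40 (z(J) = -4*10 = -40)
(78 + L(7, 3))*z(3) = (78 + 10)*(-40) = 88*(-40) = -3520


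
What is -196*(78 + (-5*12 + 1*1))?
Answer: -3724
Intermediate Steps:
-196*(78 + (-5*12 + 1*1)) = -196*(78 + (-60 + 1)) = -196*(78 - 59) = -196*19 = -3724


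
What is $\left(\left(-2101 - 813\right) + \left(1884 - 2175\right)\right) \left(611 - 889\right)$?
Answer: $890990$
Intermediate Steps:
$\left(\left(-2101 - 813\right) + \left(1884 - 2175\right)\right) \left(611 - 889\right) = \left(-2914 - 291\right) \left(-278\right) = \left(-3205\right) \left(-278\right) = 890990$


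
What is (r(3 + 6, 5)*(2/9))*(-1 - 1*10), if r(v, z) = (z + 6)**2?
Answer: -2662/9 ≈ -295.78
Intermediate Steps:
r(v, z) = (6 + z)**2
(r(3 + 6, 5)*(2/9))*(-1 - 1*10) = ((6 + 5)**2*(2/9))*(-1 - 1*10) = (11**2*(2*(1/9)))*(-1 - 10) = (121*(2/9))*(-11) = (242/9)*(-11) = -2662/9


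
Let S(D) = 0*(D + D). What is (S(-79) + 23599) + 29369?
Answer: 52968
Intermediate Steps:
S(D) = 0 (S(D) = 0*(2*D) = 0)
(S(-79) + 23599) + 29369 = (0 + 23599) + 29369 = 23599 + 29369 = 52968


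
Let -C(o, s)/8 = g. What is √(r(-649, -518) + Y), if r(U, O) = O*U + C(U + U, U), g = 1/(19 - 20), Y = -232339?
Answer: 3*√11539 ≈ 322.26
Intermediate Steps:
g = -1 (g = 1/(-1) = -1)
C(o, s) = 8 (C(o, s) = -8*(-1) = 8)
r(U, O) = 8 + O*U (r(U, O) = O*U + 8 = 8 + O*U)
√(r(-649, -518) + Y) = √((8 - 518*(-649)) - 232339) = √((8 + 336182) - 232339) = √(336190 - 232339) = √103851 = 3*√11539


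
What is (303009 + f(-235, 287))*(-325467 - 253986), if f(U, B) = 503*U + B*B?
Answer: -154814196369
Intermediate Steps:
f(U, B) = B**2 + 503*U (f(U, B) = 503*U + B**2 = B**2 + 503*U)
(303009 + f(-235, 287))*(-325467 - 253986) = (303009 + (287**2 + 503*(-235)))*(-325467 - 253986) = (303009 + (82369 - 118205))*(-579453) = (303009 - 35836)*(-579453) = 267173*(-579453) = -154814196369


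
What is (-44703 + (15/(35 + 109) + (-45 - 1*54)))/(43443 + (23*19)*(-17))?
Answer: -2150491/1728672 ≈ -1.2440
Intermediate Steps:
(-44703 + (15/(35 + 109) + (-45 - 1*54)))/(43443 + (23*19)*(-17)) = (-44703 + (15/144 + (-45 - 54)))/(43443 + 437*(-17)) = (-44703 + (15*(1/144) - 99))/(43443 - 7429) = (-44703 + (5/48 - 99))/36014 = (-44703 - 4747/48)*(1/36014) = -2150491/48*1/36014 = -2150491/1728672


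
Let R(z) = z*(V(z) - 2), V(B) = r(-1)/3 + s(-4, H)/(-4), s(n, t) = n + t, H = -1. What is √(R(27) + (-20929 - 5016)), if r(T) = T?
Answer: I*√103897/2 ≈ 161.17*I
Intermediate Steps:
V(B) = 11/12 (V(B) = -1/3 + (-4 - 1)/(-4) = -1*⅓ - 5*(-¼) = -⅓ + 5/4 = 11/12)
R(z) = -13*z/12 (R(z) = z*(11/12 - 2) = z*(-13/12) = -13*z/12)
√(R(27) + (-20929 - 5016)) = √(-13/12*27 + (-20929 - 5016)) = √(-117/4 - 25945) = √(-103897/4) = I*√103897/2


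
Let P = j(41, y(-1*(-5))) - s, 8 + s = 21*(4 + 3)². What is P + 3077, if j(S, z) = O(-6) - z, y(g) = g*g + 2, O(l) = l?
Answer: 2023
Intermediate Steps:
y(g) = 2 + g² (y(g) = g² + 2 = 2 + g²)
j(S, z) = -6 - z
s = 1021 (s = -8 + 21*(4 + 3)² = -8 + 21*7² = -8 + 21*49 = -8 + 1029 = 1021)
P = -1054 (P = (-6 - (2 + (-1*(-5))²)) - 1*1021 = (-6 - (2 + 5²)) - 1021 = (-6 - (2 + 25)) - 1021 = (-6 - 1*27) - 1021 = (-6 - 27) - 1021 = -33 - 1021 = -1054)
P + 3077 = -1054 + 3077 = 2023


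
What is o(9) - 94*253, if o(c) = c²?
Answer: -23701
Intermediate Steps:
o(9) - 94*253 = 9² - 94*253 = 81 - 23782 = -23701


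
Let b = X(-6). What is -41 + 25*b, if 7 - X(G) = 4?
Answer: 34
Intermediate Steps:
X(G) = 3 (X(G) = 7 - 1*4 = 7 - 4 = 3)
b = 3
-41 + 25*b = -41 + 25*3 = -41 + 75 = 34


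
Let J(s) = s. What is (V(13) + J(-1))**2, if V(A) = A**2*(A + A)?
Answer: 19298449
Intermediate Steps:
V(A) = 2*A**3 (V(A) = A**2*(2*A) = 2*A**3)
(V(13) + J(-1))**2 = (2*13**3 - 1)**2 = (2*2197 - 1)**2 = (4394 - 1)**2 = 4393**2 = 19298449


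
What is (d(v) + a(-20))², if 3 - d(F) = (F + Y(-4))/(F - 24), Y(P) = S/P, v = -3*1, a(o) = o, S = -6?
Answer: 94249/324 ≈ 290.89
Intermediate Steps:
v = -3
Y(P) = -6/P
d(F) = 3 - (3/2 + F)/(-24 + F) (d(F) = 3 - (F - 6/(-4))/(F - 24) = 3 - (F - 6*(-¼))/(-24 + F) = 3 - (F + 3/2)/(-24 + F) = 3 - (3/2 + F)/(-24 + F))
(d(v) + a(-20))² = ((-147 + 4*(-3))/(2*(-24 - 3)) - 20)² = ((½)*(-147 - 12)/(-27) - 20)² = ((½)*(-1/27)*(-159) - 20)² = (53/18 - 20)² = (-307/18)² = 94249/324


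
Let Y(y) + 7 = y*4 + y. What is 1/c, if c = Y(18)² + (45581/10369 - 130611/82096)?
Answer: 851253424/5866672550253 ≈ 0.00014510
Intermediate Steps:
Y(y) = -7 + 5*y (Y(y) = -7 + (y*4 + y) = -7 + (4*y + y) = -7 + 5*y)
c = 5866672550253/851253424 (c = (-7 + 5*18)² + (45581/10369 - 130611/82096) = (-7 + 90)² + (45581*(1/10369) - 130611*1/82096) = 83² + (45581/10369 - 130611/82096) = 6889 + 2387712317/851253424 = 5866672550253/851253424 ≈ 6891.8)
1/c = 1/(5866672550253/851253424) = 851253424/5866672550253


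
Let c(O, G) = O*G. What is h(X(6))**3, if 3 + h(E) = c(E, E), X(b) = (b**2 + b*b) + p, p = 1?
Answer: 151078785976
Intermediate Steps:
X(b) = 1 + 2*b**2 (X(b) = (b**2 + b*b) + 1 = (b**2 + b**2) + 1 = 2*b**2 + 1 = 1 + 2*b**2)
c(O, G) = G*O
h(E) = -3 + E**2 (h(E) = -3 + E*E = -3 + E**2)
h(X(6))**3 = (-3 + (1 + 2*6**2)**2)**3 = (-3 + (1 + 2*36)**2)**3 = (-3 + (1 + 72)**2)**3 = (-3 + 73**2)**3 = (-3 + 5329)**3 = 5326**3 = 151078785976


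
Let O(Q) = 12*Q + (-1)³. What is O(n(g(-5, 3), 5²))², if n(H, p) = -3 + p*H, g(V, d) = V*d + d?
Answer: 13227769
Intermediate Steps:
g(V, d) = d + V*d
n(H, p) = -3 + H*p
O(Q) = -1 + 12*Q (O(Q) = 12*Q - 1 = -1 + 12*Q)
O(n(g(-5, 3), 5²))² = (-1 + 12*(-3 + (3*(1 - 5))*5²))² = (-1 + 12*(-3 + (3*(-4))*25))² = (-1 + 12*(-3 - 12*25))² = (-1 + 12*(-3 - 300))² = (-1 + 12*(-303))² = (-1 - 3636)² = (-3637)² = 13227769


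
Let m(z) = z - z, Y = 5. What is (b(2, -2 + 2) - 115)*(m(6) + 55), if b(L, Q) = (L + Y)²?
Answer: -3630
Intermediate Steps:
b(L, Q) = (5 + L)² (b(L, Q) = (L + 5)² = (5 + L)²)
m(z) = 0
(b(2, -2 + 2) - 115)*(m(6) + 55) = ((5 + 2)² - 115)*(0 + 55) = (7² - 115)*55 = (49 - 115)*55 = -66*55 = -3630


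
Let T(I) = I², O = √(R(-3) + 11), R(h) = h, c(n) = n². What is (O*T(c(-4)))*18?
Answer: 9216*√2 ≈ 13033.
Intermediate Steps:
O = 2*√2 (O = √(-3 + 11) = √8 = 2*√2 ≈ 2.8284)
(O*T(c(-4)))*18 = ((2*√2)*((-4)²)²)*18 = ((2*√2)*16²)*18 = ((2*√2)*256)*18 = (512*√2)*18 = 9216*√2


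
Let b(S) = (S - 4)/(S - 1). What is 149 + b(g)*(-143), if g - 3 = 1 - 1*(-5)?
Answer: 477/8 ≈ 59.625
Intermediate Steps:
g = 9 (g = 3 + (1 - 1*(-5)) = 3 + (1 + 5) = 3 + 6 = 9)
b(S) = (-4 + S)/(-1 + S)
149 + b(g)*(-143) = 149 + ((-4 + 9)/(-1 + 9))*(-143) = 149 + (5/8)*(-143) = 149 - 715/8 = 477/8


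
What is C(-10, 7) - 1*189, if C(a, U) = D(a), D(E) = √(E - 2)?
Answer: -189 + 2*I*√3 ≈ -189.0 + 3.4641*I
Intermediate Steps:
D(E) = √(-2 + E)
C(a, U) = √(-2 + a)
C(-10, 7) - 1*189 = √(-2 - 10) - 1*189 = √(-12) - 189 = 2*I*√3 - 189 = -189 + 2*I*√3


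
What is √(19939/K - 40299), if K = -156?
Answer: I*√245956737/78 ≈ 201.06*I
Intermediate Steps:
√(19939/K - 40299) = √(19939/(-156) - 40299) = √(19939*(-1/156) - 40299) = √(-19939/156 - 40299) = √(-6306583/156) = I*√245956737/78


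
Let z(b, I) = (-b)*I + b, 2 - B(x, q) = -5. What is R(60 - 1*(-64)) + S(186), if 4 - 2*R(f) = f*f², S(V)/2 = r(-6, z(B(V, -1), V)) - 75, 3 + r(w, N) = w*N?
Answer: -937926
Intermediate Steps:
B(x, q) = 7 (B(x, q) = 2 - 1*(-5) = 2 + 5 = 7)
z(b, I) = b - I*b (z(b, I) = -I*b + b = b - I*b)
r(w, N) = -3 + N*w (r(w, N) = -3 + w*N = -3 + N*w)
S(V) = -240 + 84*V (S(V) = 2*((-3 + (7*(1 - V))*(-6)) - 75) = 2*((-3 + (7 - 7*V)*(-6)) - 75) = 2*((-3 + (-42 + 42*V)) - 75) = 2*((-45 + 42*V) - 75) = 2*(-120 + 42*V) = -240 + 84*V)
R(f) = 2 - f³/2 (R(f) = 2 - f*f²/2 = 2 - f³/2)
R(60 - 1*(-64)) + S(186) = (2 - (60 - 1*(-64))³/2) + (-240 + 84*186) = (2 - (60 + 64)³/2) + (-240 + 15624) = (2 - ½*124³) + 15384 = (2 - ½*1906624) + 15384 = (2 - 953312) + 15384 = -953310 + 15384 = -937926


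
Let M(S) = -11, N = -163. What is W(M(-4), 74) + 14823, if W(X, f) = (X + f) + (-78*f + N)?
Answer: 8951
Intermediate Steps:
W(X, f) = -163 + X - 77*f (W(X, f) = (X + f) + (-78*f - 163) = (X + f) + (-163 - 78*f) = -163 + X - 77*f)
W(M(-4), 74) + 14823 = (-163 - 11 - 77*74) + 14823 = (-163 - 11 - 5698) + 14823 = -5872 + 14823 = 8951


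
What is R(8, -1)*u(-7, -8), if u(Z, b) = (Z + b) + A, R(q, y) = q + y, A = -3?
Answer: -126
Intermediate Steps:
u(Z, b) = -3 + Z + b (u(Z, b) = (Z + b) - 3 = -3 + Z + b)
R(8, -1)*u(-7, -8) = (8 - 1)*(-3 - 7 - 8) = 7*(-18) = -126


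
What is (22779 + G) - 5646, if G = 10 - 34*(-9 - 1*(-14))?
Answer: 16973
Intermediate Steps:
G = -160 (G = 10 - 34*(-9 + 14) = 10 - 34*5 = 10 - 170 = -160)
(22779 + G) - 5646 = (22779 - 160) - 5646 = 22619 - 5646 = 16973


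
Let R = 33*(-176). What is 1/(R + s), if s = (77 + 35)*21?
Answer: -1/3456 ≈ -0.00028935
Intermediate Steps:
R = -5808
s = 2352 (s = 112*21 = 2352)
1/(R + s) = 1/(-5808 + 2352) = 1/(-3456) = -1/3456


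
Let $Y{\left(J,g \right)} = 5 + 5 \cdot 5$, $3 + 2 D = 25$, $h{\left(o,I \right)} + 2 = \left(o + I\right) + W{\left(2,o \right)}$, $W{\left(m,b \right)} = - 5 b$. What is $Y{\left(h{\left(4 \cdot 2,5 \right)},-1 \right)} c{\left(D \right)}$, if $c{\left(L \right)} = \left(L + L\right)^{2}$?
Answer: $14520$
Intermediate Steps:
$h{\left(o,I \right)} = -2 + I - 4 o$ ($h{\left(o,I \right)} = -2 + \left(\left(o + I\right) - 5 o\right) = -2 + \left(\left(I + o\right) - 5 o\right) = -2 + \left(I - 4 o\right) = -2 + I - 4 o$)
$D = 11$ ($D = - \frac{3}{2} + \frac{1}{2} \cdot 25 = - \frac{3}{2} + \frac{25}{2} = 11$)
$Y{\left(J,g \right)} = 30$ ($Y{\left(J,g \right)} = 5 + 25 = 30$)
$c{\left(L \right)} = 4 L^{2}$ ($c{\left(L \right)} = \left(2 L\right)^{2} = 4 L^{2}$)
$Y{\left(h{\left(4 \cdot 2,5 \right)},-1 \right)} c{\left(D \right)} = 30 \cdot 4 \cdot 11^{2} = 30 \cdot 4 \cdot 121 = 30 \cdot 484 = 14520$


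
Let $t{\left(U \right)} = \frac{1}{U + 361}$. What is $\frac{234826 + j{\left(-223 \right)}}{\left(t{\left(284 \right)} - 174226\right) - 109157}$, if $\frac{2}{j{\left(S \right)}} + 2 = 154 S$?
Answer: $- \frac{866972895265}{1046244362616} \approx -0.82865$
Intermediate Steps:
$j{\left(S \right)} = \frac{2}{-2 + 154 S}$
$t{\left(U \right)} = \frac{1}{361 + U}$
$\frac{234826 + j{\left(-223 \right)}}{\left(t{\left(284 \right)} - 174226\right) - 109157} = \frac{234826 + \frac{1}{-1 + 77 \left(-223\right)}}{\left(\frac{1}{361 + 284} - 174226\right) - 109157} = \frac{234826 + \frac{1}{-1 - 17171}}{\left(\frac{1}{645} - 174226\right) - 109157} = \frac{234826 + \frac{1}{-17172}}{\left(\frac{1}{645} - 174226\right) - 109157} = \frac{234826 - \frac{1}{17172}}{- \frac{112375769}{645} - 109157} = \frac{4032432071}{17172 \left(- \frac{182782034}{645}\right)} = \frac{4032432071}{17172} \left(- \frac{645}{182782034}\right) = - \frac{866972895265}{1046244362616}$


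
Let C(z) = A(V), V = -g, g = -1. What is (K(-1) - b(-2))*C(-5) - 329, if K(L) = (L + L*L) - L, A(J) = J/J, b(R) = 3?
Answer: -331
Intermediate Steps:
V = 1 (V = -1*(-1) = 1)
A(J) = 1
C(z) = 1
K(L) = L² (K(L) = (L + L²) - L = L²)
(K(-1) - b(-2))*C(-5) - 329 = ((-1)² - 1*3)*1 - 329 = (1 - 3)*1 - 329 = -2*1 - 329 = -2 - 329 = -331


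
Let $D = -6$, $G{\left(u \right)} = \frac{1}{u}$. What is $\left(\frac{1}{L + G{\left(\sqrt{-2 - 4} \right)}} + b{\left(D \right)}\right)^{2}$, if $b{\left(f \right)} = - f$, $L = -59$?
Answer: $\frac{6 \left(- 124603 i + 706 \sqrt{6}\right)}{- 20885 i + 118 \sqrt{6}} \approx 35.797 + 0.0014033 i$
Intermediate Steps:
$\left(\frac{1}{L + G{\left(\sqrt{-2 - 4} \right)}} + b{\left(D \right)}\right)^{2} = \left(\frac{1}{-59 + \frac{1}{\sqrt{-2 - 4}}} - -6\right)^{2} = \left(\frac{1}{-59 + \frac{1}{\sqrt{-6}}} + 6\right)^{2} = \left(\frac{1}{-59 + \frac{1}{i \sqrt{6}}} + 6\right)^{2} = \left(\frac{1}{-59 - \frac{i \sqrt{6}}{6}} + 6\right)^{2} = \left(6 + \frac{1}{-59 - \frac{i \sqrt{6}}{6}}\right)^{2}$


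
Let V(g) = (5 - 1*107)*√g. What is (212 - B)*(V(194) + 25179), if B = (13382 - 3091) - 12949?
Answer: 72263730 - 292740*√194 ≈ 6.8186e+7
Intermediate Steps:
B = -2658 (B = 10291 - 12949 = -2658)
V(g) = -102*√g (V(g) = (5 - 107)*√g = -102*√g)
(212 - B)*(V(194) + 25179) = (212 - 1*(-2658))*(-102*√194 + 25179) = (212 + 2658)*(25179 - 102*√194) = 2870*(25179 - 102*√194) = 72263730 - 292740*√194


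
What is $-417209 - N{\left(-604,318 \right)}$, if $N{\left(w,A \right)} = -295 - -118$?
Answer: $-417032$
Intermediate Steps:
$N{\left(w,A \right)} = -177$ ($N{\left(w,A \right)} = -295 + 118 = -177$)
$-417209 - N{\left(-604,318 \right)} = -417209 - -177 = -417209 + 177 = -417032$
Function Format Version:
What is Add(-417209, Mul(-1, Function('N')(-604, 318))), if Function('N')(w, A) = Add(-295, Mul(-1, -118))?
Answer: -417032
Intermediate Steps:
Function('N')(w, A) = -177 (Function('N')(w, A) = Add(-295, 118) = -177)
Add(-417209, Mul(-1, Function('N')(-604, 318))) = Add(-417209, Mul(-1, -177)) = Add(-417209, 177) = -417032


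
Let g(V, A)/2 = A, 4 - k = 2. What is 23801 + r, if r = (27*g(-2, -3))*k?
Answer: 23477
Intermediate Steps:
k = 2 (k = 4 - 1*2 = 4 - 2 = 2)
g(V, A) = 2*A
r = -324 (r = (27*(2*(-3)))*2 = (27*(-6))*2 = -162*2 = -324)
23801 + r = 23801 - 324 = 23477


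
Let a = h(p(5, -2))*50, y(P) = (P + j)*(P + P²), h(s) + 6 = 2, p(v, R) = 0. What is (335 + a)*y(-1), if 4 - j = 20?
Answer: 0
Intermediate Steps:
j = -16 (j = 4 - 1*20 = 4 - 20 = -16)
h(s) = -4 (h(s) = -6 + 2 = -4)
y(P) = (-16 + P)*(P + P²) (y(P) = (P - 16)*(P + P²) = (-16 + P)*(P + P²))
a = -200 (a = -4*50 = -200)
(335 + a)*y(-1) = (335 - 200)*(-(-16 + (-1)² - 15*(-1))) = 135*(-(-16 + 1 + 15)) = 135*(-1*0) = 135*0 = 0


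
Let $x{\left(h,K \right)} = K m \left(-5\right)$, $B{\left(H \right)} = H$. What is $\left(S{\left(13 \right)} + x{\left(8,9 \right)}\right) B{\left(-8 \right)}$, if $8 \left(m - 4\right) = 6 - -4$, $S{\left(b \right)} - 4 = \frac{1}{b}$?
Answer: $\frac{24146}{13} \approx 1857.4$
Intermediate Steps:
$S{\left(b \right)} = 4 + \frac{1}{b}$
$m = \frac{21}{4}$ ($m = 4 + \frac{6 - -4}{8} = 4 + \frac{6 + 4}{8} = 4 + \frac{1}{8} \cdot 10 = 4 + \frac{5}{4} = \frac{21}{4} \approx 5.25$)
$x{\left(h,K \right)} = - \frac{105 K}{4}$ ($x{\left(h,K \right)} = K \frac{21}{4} \left(-5\right) = \frac{21 K}{4} \left(-5\right) = - \frac{105 K}{4}$)
$\left(S{\left(13 \right)} + x{\left(8,9 \right)}\right) B{\left(-8 \right)} = \left(\left(4 + \frac{1}{13}\right) - \frac{945}{4}\right) \left(-8\right) = \left(\frac{53}{13} - \frac{945}{4}\right) \left(-8\right) = \left(- \frac{12073}{52}\right) \left(-8\right) = \frac{24146}{13}$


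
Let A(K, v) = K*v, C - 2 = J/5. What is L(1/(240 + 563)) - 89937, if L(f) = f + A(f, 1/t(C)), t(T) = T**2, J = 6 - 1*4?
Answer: -10399595015/115632 ≈ -89937.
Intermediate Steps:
J = 2 (J = 6 - 4 = 2)
C = 12/5 (C = 2 + 2/5 = 12/5 ≈ 2.4000)
L(f) = 169*f/144 (L(f) = f + f/((12/5)**2) = f + f/(144/25) = f + f*(25/144) = f + 25*f/144 = 169*f/144)
L(1/(240 + 563)) - 89937 = 169/(144*(240 + 563)) - 89937 = (169/144)/803 - 89937 = (169/144)*(1/803) - 89937 = 169/115632 - 89937 = -10399595015/115632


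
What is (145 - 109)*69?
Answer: 2484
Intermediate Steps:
(145 - 109)*69 = 36*69 = 2484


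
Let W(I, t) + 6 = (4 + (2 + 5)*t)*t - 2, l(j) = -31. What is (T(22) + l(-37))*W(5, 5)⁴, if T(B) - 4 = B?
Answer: -6114154805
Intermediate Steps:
T(B) = 4 + B
W(I, t) = -8 + t*(4 + 7*t) (W(I, t) = -6 + ((4 + (2 + 5)*t)*t - 2) = -6 + ((4 + 7*t)*t - 2) = -6 + (t*(4 + 7*t) - 2) = -6 + (-2 + t*(4 + 7*t)) = -8 + t*(4 + 7*t))
(T(22) + l(-37))*W(5, 5)⁴ = ((4 + 22) - 31)*(-8 + 4*5 + 7*5²)⁴ = (26 - 31)*(-8 + 20 + 7*25)⁴ = -5*(-8 + 20 + 175)⁴ = -5*187⁴ = -5*1222830961 = -6114154805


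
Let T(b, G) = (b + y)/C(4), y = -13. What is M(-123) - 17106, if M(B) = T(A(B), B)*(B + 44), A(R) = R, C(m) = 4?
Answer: -14420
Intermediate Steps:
T(b, G) = -13/4 + b/4 (T(b, G) = (b - 13)/4 = (-13 + b)*(¼) = -13/4 + b/4)
M(B) = (44 + B)*(-13/4 + B/4) (M(B) = (-13/4 + B/4)*(B + 44) = (-13/4 + B/4)*(44 + B) = (44 + B)*(-13/4 + B/4))
M(-123) - 17106 = (-13 - 123)*(44 - 123)/4 - 17106 = (¼)*(-136)*(-79) - 17106 = 2686 - 17106 = -14420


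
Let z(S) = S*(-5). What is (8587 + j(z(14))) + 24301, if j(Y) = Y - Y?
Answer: 32888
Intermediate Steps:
z(S) = -5*S
j(Y) = 0
(8587 + j(z(14))) + 24301 = (8587 + 0) + 24301 = 8587 + 24301 = 32888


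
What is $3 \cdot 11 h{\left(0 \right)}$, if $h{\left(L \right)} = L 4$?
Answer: $0$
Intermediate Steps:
$h{\left(L \right)} = 4 L$
$3 \cdot 11 h{\left(0 \right)} = 3 \cdot 11 \cdot 4 \cdot 0 = 33 \cdot 0 = 0$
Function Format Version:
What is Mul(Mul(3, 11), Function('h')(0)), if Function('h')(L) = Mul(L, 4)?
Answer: 0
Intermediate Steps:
Function('h')(L) = Mul(4, L)
Mul(Mul(3, 11), Function('h')(0)) = Mul(Mul(3, 11), Mul(4, 0)) = Mul(33, 0) = 0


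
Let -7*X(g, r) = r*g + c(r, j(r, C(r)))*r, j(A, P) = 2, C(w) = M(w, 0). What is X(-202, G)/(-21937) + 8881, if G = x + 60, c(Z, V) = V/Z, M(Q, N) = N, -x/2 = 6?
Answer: 1363747785/153559 ≈ 8880.9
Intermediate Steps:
x = -12 (x = -2*6 = -12)
C(w) = 0
G = 48 (G = -12 + 60 = 48)
X(g, r) = -2/7 - g*r/7 (X(g, r) = -(r*g + (2/r)*r)/7 = -(g*r + 2)/7 = -(2 + g*r)/7 = -2/7 - g*r/7)
X(-202, G)/(-21937) + 8881 = (-2/7 - ⅐*(-202)*48)/(-21937) + 8881 = (-2/7 + 9696/7)*(-1/21937) + 8881 = (9694/7)*(-1/21937) + 8881 = -9694/153559 + 8881 = 1363747785/153559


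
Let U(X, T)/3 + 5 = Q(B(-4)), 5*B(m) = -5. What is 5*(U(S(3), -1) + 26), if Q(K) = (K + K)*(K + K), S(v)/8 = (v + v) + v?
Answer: 115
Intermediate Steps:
S(v) = 24*v (S(v) = 8*((v + v) + v) = 8*(2*v + v) = 8*(3*v) = 24*v)
B(m) = -1 (B(m) = (1/5)*(-5) = -1)
Q(K) = 4*K**2 (Q(K) = (2*K)*(2*K) = 4*K**2)
U(X, T) = -3 (U(X, T) = -15 + 3*(4*(-1)**2) = -15 + 3*(4*1) = -15 + 3*4 = -15 + 12 = -3)
5*(U(S(3), -1) + 26) = 5*(-3 + 26) = 5*23 = 115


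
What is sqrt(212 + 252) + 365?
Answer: 365 + 4*sqrt(29) ≈ 386.54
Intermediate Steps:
sqrt(212 + 252) + 365 = sqrt(464) + 365 = 4*sqrt(29) + 365 = 365 + 4*sqrt(29)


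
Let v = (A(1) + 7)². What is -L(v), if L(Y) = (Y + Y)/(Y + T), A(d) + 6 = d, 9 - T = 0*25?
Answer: -8/13 ≈ -0.61539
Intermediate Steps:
T = 9 (T = 9 - 0*25 = 9 - 1*0 = 9 + 0 = 9)
A(d) = -6 + d
v = 4 (v = ((-6 + 1) + 7)² = (-5 + 7)² = 2² = 4)
L(Y) = 2*Y/(9 + Y) (L(Y) = (Y + Y)/(Y + 9) = (2*Y)/(9 + Y) = 2*Y/(9 + Y))
-L(v) = -2*4/(9 + 4) = -2*4/13 = -1*8/13 = -8/13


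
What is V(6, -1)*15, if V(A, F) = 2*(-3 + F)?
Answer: -120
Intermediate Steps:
V(A, F) = -6 + 2*F
V(6, -1)*15 = (-6 + 2*(-1))*15 = (-6 - 2)*15 = -8*15 = -120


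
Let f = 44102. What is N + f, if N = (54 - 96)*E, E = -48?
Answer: 46118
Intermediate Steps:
N = 2016 (N = (54 - 96)*(-48) = -42*(-48) = 2016)
N + f = 2016 + 44102 = 46118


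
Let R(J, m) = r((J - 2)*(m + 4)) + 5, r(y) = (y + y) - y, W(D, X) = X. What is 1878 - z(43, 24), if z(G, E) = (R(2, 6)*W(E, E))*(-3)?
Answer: 2238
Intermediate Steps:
r(y) = y (r(y) = 2*y - y = y)
R(J, m) = 5 + (-2 + J)*(4 + m) (R(J, m) = (J - 2)*(m + 4) + 5 = (-2 + J)*(4 + m) + 5 = 5 + (-2 + J)*(4 + m))
z(G, E) = -15*E (z(G, E) = ((-3 - 2*6 + 4*2 + 2*6)*E)*(-3) = ((-3 - 12 + 8 + 12)*E)*(-3) = (5*E)*(-3) = -15*E)
1878 - z(43, 24) = 1878 - (-15)*24 = 1878 - 1*(-360) = 1878 + 360 = 2238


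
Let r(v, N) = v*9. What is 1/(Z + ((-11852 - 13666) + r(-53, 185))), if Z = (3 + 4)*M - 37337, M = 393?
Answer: -1/60581 ≈ -1.6507e-5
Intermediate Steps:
r(v, N) = 9*v
Z = -34586 (Z = (3 + 4)*393 - 37337 = 7*393 - 37337 = 2751 - 37337 = -34586)
1/(Z + ((-11852 - 13666) + r(-53, 185))) = 1/(-34586 + ((-11852 - 13666) + 9*(-53))) = 1/(-34586 + (-25518 - 477)) = 1/(-34586 - 25995) = 1/(-60581) = -1/60581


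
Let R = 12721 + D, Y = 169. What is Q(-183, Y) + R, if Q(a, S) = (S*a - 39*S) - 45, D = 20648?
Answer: -4194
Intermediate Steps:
R = 33369 (R = 12721 + 20648 = 33369)
Q(a, S) = -45 - 39*S + S*a (Q(a, S) = (-39*S + S*a) - 45 = -45 - 39*S + S*a)
Q(-183, Y) + R = (-45 - 39*169 + 169*(-183)) + 33369 = (-45 - 6591 - 30927) + 33369 = -37563 + 33369 = -4194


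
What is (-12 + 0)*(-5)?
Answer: 60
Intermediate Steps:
(-12 + 0)*(-5) = -12*(-5) = 60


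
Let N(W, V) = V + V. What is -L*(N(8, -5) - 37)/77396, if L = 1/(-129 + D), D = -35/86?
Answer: -2021/430670042 ≈ -4.6927e-6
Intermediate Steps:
D = -35/86 (D = -35*1/86 = -35/86 ≈ -0.40698)
L = -86/11129 (L = 1/(-129 - 35/86) = 1/(-11129/86) = -86/11129 ≈ -0.0077276)
N(W, V) = 2*V
-L*(N(8, -5) - 37)/77396 = -(-86*(2*(-5) - 37)/11129)/77396 = -(-86*(-10 - 37)/11129)/77396 = -(-86/11129*(-47))/77396 = -4042/(11129*77396) = -1*2021/430670042 = -2021/430670042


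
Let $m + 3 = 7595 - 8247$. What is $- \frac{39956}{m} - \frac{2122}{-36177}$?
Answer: $\frac{1446878122}{23695935} \approx 61.06$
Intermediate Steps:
$m = -655$ ($m = -3 + \left(7595 - 8247\right) = -3 - 652 = -655$)
$- \frac{39956}{m} - \frac{2122}{-36177} = - \frac{39956}{-655} - \frac{2122}{-36177} = \left(-39956\right) \left(- \frac{1}{655}\right) - - \frac{2122}{36177} = \frac{39956}{655} + \frac{2122}{36177} = \frac{1446878122}{23695935}$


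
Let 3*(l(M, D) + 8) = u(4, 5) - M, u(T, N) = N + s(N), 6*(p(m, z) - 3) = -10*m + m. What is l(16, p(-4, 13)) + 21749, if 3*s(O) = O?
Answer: 195641/9 ≈ 21738.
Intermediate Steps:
p(m, z) = 3 - 3*m/2 (p(m, z) = 3 + (-10*m + m)/6 = 3 + (-9*m)/6 = 3 - 3*m/2)
s(O) = O/3
u(T, N) = 4*N/3 (u(T, N) = N + N/3 = 4*N/3)
l(M, D) = -52/9 - M/3 (l(M, D) = -8 + ((4/3)*5 - M)/3 = -8 + (20/3 - M)/3 = -8 + (20/9 - M/3) = -52/9 - M/3)
l(16, p(-4, 13)) + 21749 = (-52/9 - ⅓*16) + 21749 = (-52/9 - 16/3) + 21749 = -100/9 + 21749 = 195641/9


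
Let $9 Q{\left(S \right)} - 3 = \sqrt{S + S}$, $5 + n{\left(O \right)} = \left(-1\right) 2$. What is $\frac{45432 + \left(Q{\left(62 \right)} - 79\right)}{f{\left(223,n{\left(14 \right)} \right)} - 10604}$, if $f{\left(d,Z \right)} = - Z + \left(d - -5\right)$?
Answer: $- \frac{136060}{31107} - \frac{2 \sqrt{31}}{93321} \approx -4.3741$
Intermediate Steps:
$n{\left(O \right)} = -7$ ($n{\left(O \right)} = -5 - 2 = -7$)
$Q{\left(S \right)} = \frac{1}{3} + \frac{\sqrt{2} \sqrt{S}}{9}$ ($Q{\left(S \right)} = \frac{1}{3} + \frac{\sqrt{S + S}}{9} = \frac{1}{3} + \frac{\sqrt{2 S}}{9} = \frac{1}{3} + \frac{\sqrt{2} \sqrt{S}}{9}$)
$f{\left(d,Z \right)} = 5 + d - Z$ ($f{\left(d,Z \right)} = - Z + \left(d + 5\right) = - Z + \left(5 + d\right) = 5 + d - Z$)
$\frac{45432 + \left(Q{\left(62 \right)} - 79\right)}{f{\left(223,n{\left(14 \right)} \right)} - 10604} = \frac{45432 - \left(\frac{236}{3} - \frac{\sqrt{2} \sqrt{62}}{9}\right)}{\left(5 + 223 - -7\right) - 10604} = \frac{45432 - \left(\frac{236}{3} - \frac{2 \sqrt{31}}{9}\right)}{\left(5 + 223 + 7\right) - 10604} = \frac{45432 - \left(\frac{236}{3} - \frac{2 \sqrt{31}}{9}\right)}{235 - 10604} = \frac{\frac{136060}{3} + \frac{2 \sqrt{31}}{9}}{-10369} = \left(\frac{136060}{3} + \frac{2 \sqrt{31}}{9}\right) \left(- \frac{1}{10369}\right) = - \frac{136060}{31107} - \frac{2 \sqrt{31}}{93321}$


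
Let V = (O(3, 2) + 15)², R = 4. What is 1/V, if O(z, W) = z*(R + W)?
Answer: 1/1089 ≈ 0.00091827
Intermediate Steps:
O(z, W) = z*(4 + W)
V = 1089 (V = (3*(4 + 2) + 15)² = (3*6 + 15)² = (18 + 15)² = 33² = 1089)
1/V = 1/1089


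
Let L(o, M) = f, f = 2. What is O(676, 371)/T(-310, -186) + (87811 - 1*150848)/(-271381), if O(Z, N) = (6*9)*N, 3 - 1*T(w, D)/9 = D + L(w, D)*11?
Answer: 614621285/45320627 ≈ 13.562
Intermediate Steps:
L(o, M) = 2
T(w, D) = -171 - 9*D (T(w, D) = 27 - 9*(D + 2*11) = 27 - 9*(D + 22) = 27 - 9*(22 + D) = 27 + (-198 - 9*D) = -171 - 9*D)
O(Z, N) = 54*N
O(676, 371)/T(-310, -186) + (87811 - 1*150848)/(-271381) = (54*371)/(-171 - 9*(-186)) + (87811 - 1*150848)/(-271381) = 20034/(-171 + 1674) + (87811 - 150848)*(-1/271381) = 20034/1503 - 63037*(-1/271381) = 20034*(1/1503) + 63037/271381 = 2226/167 + 63037/271381 = 614621285/45320627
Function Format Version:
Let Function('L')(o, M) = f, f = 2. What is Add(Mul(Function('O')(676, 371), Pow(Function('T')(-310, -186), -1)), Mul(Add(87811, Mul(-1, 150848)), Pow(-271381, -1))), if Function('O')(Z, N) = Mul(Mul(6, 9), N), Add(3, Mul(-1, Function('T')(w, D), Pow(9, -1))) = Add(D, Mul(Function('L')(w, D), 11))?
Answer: Rational(614621285, 45320627) ≈ 13.562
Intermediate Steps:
Function('L')(o, M) = 2
Function('T')(w, D) = Add(-171, Mul(-9, D)) (Function('T')(w, D) = Add(27, Mul(-9, Add(D, Mul(2, 11)))) = Add(27, Mul(-9, Add(D, 22))) = Add(27, Mul(-9, Add(22, D))) = Add(27, Add(-198, Mul(-9, D))) = Add(-171, Mul(-9, D)))
Function('O')(Z, N) = Mul(54, N)
Add(Mul(Function('O')(676, 371), Pow(Function('T')(-310, -186), -1)), Mul(Add(87811, Mul(-1, 150848)), Pow(-271381, -1))) = Add(Mul(Mul(54, 371), Pow(Add(-171, Mul(-9, -186)), -1)), Mul(Add(87811, Mul(-1, 150848)), Pow(-271381, -1))) = Add(Mul(20034, Pow(Add(-171, 1674), -1)), Mul(Add(87811, -150848), Rational(-1, 271381))) = Add(Mul(20034, Pow(1503, -1)), Mul(-63037, Rational(-1, 271381))) = Add(Mul(20034, Rational(1, 1503)), Rational(63037, 271381)) = Add(Rational(2226, 167), Rational(63037, 271381)) = Rational(614621285, 45320627)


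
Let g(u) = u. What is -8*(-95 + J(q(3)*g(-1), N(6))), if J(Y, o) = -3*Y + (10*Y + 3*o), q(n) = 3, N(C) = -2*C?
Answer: 1216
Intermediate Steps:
J(Y, o) = 3*o + 7*Y (J(Y, o) = -3*Y + (3*o + 10*Y) = 3*o + 7*Y)
-8*(-95 + J(q(3)*g(-1), N(6))) = -8*(-95 + (3*(-2*6) + 7*(3*(-1)))) = -8*(-95 + (3*(-12) + 7*(-3))) = -8*(-95 + (-36 - 21)) = -8*(-95 - 57) = -8*(-152) = 1216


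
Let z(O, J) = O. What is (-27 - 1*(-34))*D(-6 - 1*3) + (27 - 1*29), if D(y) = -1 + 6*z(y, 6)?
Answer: -387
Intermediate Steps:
D(y) = -1 + 6*y
(-27 - 1*(-34))*D(-6 - 1*3) + (27 - 1*29) = (-27 - 1*(-34))*(-1 + 6*(-6 - 1*3)) + (27 - 1*29) = (-27 + 34)*(-1 + 6*(-6 - 3)) + (27 - 29) = 7*(-1 + 6*(-9)) - 2 = 7*(-1 - 54) - 2 = 7*(-55) - 2 = -385 - 2 = -387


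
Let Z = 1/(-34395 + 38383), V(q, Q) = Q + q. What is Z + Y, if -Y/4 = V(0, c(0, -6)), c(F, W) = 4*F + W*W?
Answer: -574271/3988 ≈ -144.00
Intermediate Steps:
c(F, W) = W² + 4*F (c(F, W) = 4*F + W² = W² + 4*F)
Z = 1/3988 ≈ 0.00025075
Y = -144 (Y = -4*(((-6)² + 4*0) + 0) = -4*((36 + 0) + 0) = -4*(36 + 0) = -4*36 = -144)
Z + Y = 1/3988 - 144 = -574271/3988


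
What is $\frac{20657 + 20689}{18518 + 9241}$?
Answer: $\frac{13782}{9253} \approx 1.4895$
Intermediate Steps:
$\frac{20657 + 20689}{18518 + 9241} = \frac{41346}{27759} = 41346 \cdot \frac{1}{27759} = \frac{13782}{9253}$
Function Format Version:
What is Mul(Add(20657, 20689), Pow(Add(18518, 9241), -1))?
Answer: Rational(13782, 9253) ≈ 1.4895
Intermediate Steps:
Mul(Add(20657, 20689), Pow(Add(18518, 9241), -1)) = Mul(41346, Pow(27759, -1)) = Mul(41346, Rational(1, 27759)) = Rational(13782, 9253)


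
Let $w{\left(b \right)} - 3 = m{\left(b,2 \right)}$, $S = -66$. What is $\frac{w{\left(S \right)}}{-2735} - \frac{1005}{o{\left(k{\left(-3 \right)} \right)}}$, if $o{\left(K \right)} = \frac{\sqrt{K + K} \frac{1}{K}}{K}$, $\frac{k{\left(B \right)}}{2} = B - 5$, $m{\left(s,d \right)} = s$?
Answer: $\frac{63}{2735} + 32160 i \sqrt{2} \approx 0.023035 + 45481.0 i$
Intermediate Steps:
$w{\left(b \right)} = 3 + b$
$k{\left(B \right)} = -10 + 2 B$ ($k{\left(B \right)} = 2 \left(B - 5\right) = 2 \left(-5 + B\right) = -10 + 2 B$)
$o{\left(K \right)} = \frac{\sqrt{2}}{K^{\frac{3}{2}}}$ ($o{\left(K \right)} = \frac{\sqrt{2 K} \frac{1}{K}}{K} = \frac{\sqrt{2} \sqrt{K} \frac{1}{K}}{K} = \frac{\sqrt{2} \frac{1}{\sqrt{K}}}{K} = \frac{\sqrt{2}}{K^{\frac{3}{2}}}$)
$\frac{w{\left(S \right)}}{-2735} - \frac{1005}{o{\left(k{\left(-3 \right)} \right)}} = \frac{3 - 66}{-2735} - \frac{1005}{\sqrt{2} \frac{1}{\left(-10 + 2 \left(-3\right)\right)^{\frac{3}{2}}}} = \left(-63\right) \left(- \frac{1}{2735}\right) - \frac{1005}{\sqrt{2} \frac{1}{\left(-10 - 6\right)^{\frac{3}{2}}}} = \frac{63}{2735} - \frac{1005}{\sqrt{2} \frac{1}{\left(-64\right) i}} = \frac{63}{2735} - \frac{1005}{\sqrt{2} \frac{i}{64}} = \frac{63}{2735} - \frac{1005}{\frac{1}{64} i \sqrt{2}} = \frac{63}{2735} - 1005 \left(- 32 i \sqrt{2}\right) = \frac{63}{2735} + 32160 i \sqrt{2}$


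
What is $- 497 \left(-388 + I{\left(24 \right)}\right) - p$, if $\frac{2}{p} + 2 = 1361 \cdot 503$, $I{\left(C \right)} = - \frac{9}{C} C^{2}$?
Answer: $\frac{205503001226}{684581} \approx 3.0019 \cdot 10^{5}$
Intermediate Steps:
$I{\left(C \right)} = - 9 C$
$p = \frac{2}{684581}$ ($p = \frac{2}{-2 + 1361 \cdot 503} = \frac{2}{-2 + 684583} = \frac{2}{684581} \approx 2.9215 \cdot 10^{-6}$)
$- 497 \left(-388 + I{\left(24 \right)}\right) - p = - 497 \left(-388 - 216\right) - \frac{2}{684581} = \left(-497\right) \left(-604\right) - \frac{2}{684581} = 300188 - \frac{2}{684581} = \frac{205503001226}{684581}$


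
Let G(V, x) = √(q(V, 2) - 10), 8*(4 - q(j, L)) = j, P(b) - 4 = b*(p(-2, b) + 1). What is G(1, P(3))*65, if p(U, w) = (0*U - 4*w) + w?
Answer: 455*I*√2/4 ≈ 160.87*I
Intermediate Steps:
p(U, w) = -3*w (p(U, w) = (0 - 4*w) + w = -4*w + w = -3*w)
P(b) = 4 + b*(1 - 3*b) (P(b) = 4 + b*(-3*b + 1) = 4 + b*(1 - 3*b))
q(j, L) = 4 - j/8
G(V, x) = √(-6 - V/8) (G(V, x) = √((4 - V/8) - 10) = √(-6 - V/8))
G(1, P(3))*65 = (√(-96 - 2*1)/4)*65 = (√(-96 - 2)/4)*65 = (√(-98)/4)*65 = ((7*I*√2)/4)*65 = (7*I*√2/4)*65 = 455*I*√2/4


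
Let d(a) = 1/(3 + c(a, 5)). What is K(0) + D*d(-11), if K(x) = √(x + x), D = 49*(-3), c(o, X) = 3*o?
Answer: 49/10 ≈ 4.9000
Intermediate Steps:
d(a) = 1/(3 + 3*a)
D = -147
K(x) = √2*√x (K(x) = √(2*x) = √2*√x)
K(0) + D*d(-11) = √2*√0 - 49/(1 - 11) = √2*0 - 49/(-10) = 0 - 49*(-1)/10 = 0 - 147*(-1/30) = 0 + 49/10 = 49/10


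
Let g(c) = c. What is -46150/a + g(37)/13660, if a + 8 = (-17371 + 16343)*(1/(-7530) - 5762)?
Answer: -774170329471/152318086864220 ≈ -0.0050826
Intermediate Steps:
a = 22301330434/3765 (a = -8 + (-17371 + 16343)*(1/(-7530) - 5762) = -8 - 1028*(-1/7530 - 5762) = -8 - 1028*(-43387861/7530) = -8 + 22301360554/3765 = 22301330434/3765 ≈ 5.9233e+6)
-46150/a + g(37)/13660 = -46150/22301330434/3765 + 37/13660 = -46150*3765/22301330434 + 37*(1/13660) = -86877375/11150665217 + 37/13660 = -774170329471/152318086864220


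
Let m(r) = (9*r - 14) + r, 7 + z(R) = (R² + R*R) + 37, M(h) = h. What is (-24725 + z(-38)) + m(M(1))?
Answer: -21811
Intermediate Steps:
z(R) = 30 + 2*R² (z(R) = -7 + ((R² + R*R) + 37) = -7 + ((R² + R²) + 37) = -7 + (2*R² + 37) = -7 + (37 + 2*R²) = 30 + 2*R²)
m(r) = -14 + 10*r (m(r) = (-14 + 9*r) + r = -14 + 10*r)
(-24725 + z(-38)) + m(M(1)) = (-24725 + (30 + 2*(-38)²)) + (-14 + 10*1) = (-24725 + (30 + 2*1444)) + (-14 + 10) = (-24725 + (30 + 2888)) - 4 = (-24725 + 2918) - 4 = -21807 - 4 = -21811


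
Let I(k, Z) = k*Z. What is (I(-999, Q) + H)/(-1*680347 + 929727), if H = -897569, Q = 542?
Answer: -1439027/249380 ≈ -5.7704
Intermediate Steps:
I(k, Z) = Z*k
(I(-999, Q) + H)/(-1*680347 + 929727) = (542*(-999) - 897569)/(-1*680347 + 929727) = (-541458 - 897569)/(-680347 + 929727) = -1439027/249380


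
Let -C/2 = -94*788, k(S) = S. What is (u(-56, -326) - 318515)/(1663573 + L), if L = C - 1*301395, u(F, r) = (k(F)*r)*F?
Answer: -1340851/1510322 ≈ -0.88779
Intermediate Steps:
C = 148144 (C = -(-188)*788 = -2*(-74072) = 148144)
u(F, r) = r*F**2 (u(F, r) = (F*r)*F = r*F**2)
L = -153251 (L = 148144 - 1*301395 = 148144 - 301395 = -153251)
(u(-56, -326) - 318515)/(1663573 + L) = (-326*(-56)**2 - 318515)/(1663573 - 153251) = (-326*3136 - 318515)/1510322 = (-1022336 - 318515)*(1/1510322) = -1340851*1/1510322 = -1340851/1510322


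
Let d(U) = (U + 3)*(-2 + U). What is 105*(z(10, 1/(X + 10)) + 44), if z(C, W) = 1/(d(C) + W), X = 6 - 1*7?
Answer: 4329885/937 ≈ 4621.0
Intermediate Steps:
d(U) = (-2 + U)*(3 + U) (d(U) = (3 + U)*(-2 + U) = (-2 + U)*(3 + U))
X = -1 (X = 6 - 7 = -1)
z(C, W) = 1/(-6 + C + W + C**2) (z(C, W) = 1/((-6 + C + C**2) + W) = 1/(-6 + C + W + C**2))
105*(z(10, 1/(X + 10)) + 44) = 105*(1/(-6 + 10 + 1/(-1 + 10) + 10**2) + 44) = 105*(1/(-6 + 10 + 1/9 + 100) + 44) = 105*(1/(937/9) + 44) = 105*(9/937 + 44) = 105*(41237/937) = 4329885/937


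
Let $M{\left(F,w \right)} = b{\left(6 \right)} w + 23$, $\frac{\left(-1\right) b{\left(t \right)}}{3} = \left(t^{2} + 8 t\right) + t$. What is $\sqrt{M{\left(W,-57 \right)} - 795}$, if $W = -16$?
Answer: $\sqrt{14618} \approx 120.9$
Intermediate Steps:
$b{\left(t \right)} = - 27 t - 3 t^{2}$ ($b{\left(t \right)} = - 3 \left(\left(t^{2} + 8 t\right) + t\right) = - 3 \left(t^{2} + 9 t\right) = - 27 t - 3 t^{2}$)
$M{\left(F,w \right)} = 23 - 270 w$ ($M{\left(F,w \right)} = \left(-3\right) 6 \left(9 + 6\right) w + 23 = \left(-3\right) 6 \cdot 15 w + 23 = - 270 w + 23 = 23 - 270 w$)
$\sqrt{M{\left(W,-57 \right)} - 795} = \sqrt{\left(23 - -15390\right) - 795} = \sqrt{\left(23 + 15390\right) - 795} = \sqrt{15413 - 795} = \sqrt{14618}$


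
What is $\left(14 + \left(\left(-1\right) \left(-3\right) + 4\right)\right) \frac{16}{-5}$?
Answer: $- \frac{336}{5} \approx -67.2$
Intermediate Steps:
$\left(14 + \left(\left(-1\right) \left(-3\right) + 4\right)\right) \frac{16}{-5} = \left(14 + \left(3 + 4\right)\right) 16 \left(- \frac{1}{5}\right) = \left(14 + 7\right) \left(- \frac{16}{5}\right) = 21 \left(- \frac{16}{5}\right) = - \frac{336}{5}$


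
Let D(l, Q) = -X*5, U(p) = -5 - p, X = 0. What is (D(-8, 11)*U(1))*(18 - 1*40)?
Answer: 0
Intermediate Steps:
D(l, Q) = 0 (D(l, Q) = -1*0*5 = 0*5 = 0)
(D(-8, 11)*U(1))*(18 - 1*40) = (0*(-5 - 1*1))*(18 - 1*40) = (0*(-5 - 1))*(18 - 40) = (0*(-6))*(-22) = 0*(-22) = 0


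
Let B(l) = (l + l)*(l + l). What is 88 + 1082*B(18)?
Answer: 1402360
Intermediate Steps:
B(l) = 4*l² (B(l) = (2*l)*(2*l) = 4*l²)
88 + 1082*B(18) = 88 + 1082*(4*18²) = 88 + 1082*(4*324) = 88 + 1082*1296 = 88 + 1402272 = 1402360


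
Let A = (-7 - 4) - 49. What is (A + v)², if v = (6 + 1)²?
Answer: 121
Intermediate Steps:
v = 49 (v = 7² = 49)
A = -60 (A = -11 - 49 = -60)
(A + v)² = (-60 + 49)² = (-11)² = 121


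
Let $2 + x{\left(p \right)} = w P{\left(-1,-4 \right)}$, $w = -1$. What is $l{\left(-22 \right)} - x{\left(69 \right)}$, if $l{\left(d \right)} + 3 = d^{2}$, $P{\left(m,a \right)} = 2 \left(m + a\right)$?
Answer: $473$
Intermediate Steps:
$P{\left(m,a \right)} = 2 a + 2 m$ ($P{\left(m,a \right)} = 2 \left(a + m\right) = 2 a + 2 m$)
$l{\left(d \right)} = -3 + d^{2}$
$x{\left(p \right)} = 8$ ($x{\left(p \right)} = -2 - \left(2 \left(-4\right) + 2 \left(-1\right)\right) = -2 - \left(-8 - 2\right) = -2 - -10 = -2 + 10 = 8$)
$l{\left(-22 \right)} - x{\left(69 \right)} = \left(-3 + \left(-22\right)^{2}\right) - 8 = \left(-3 + 484\right) - 8 = 481 - 8 = 473$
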